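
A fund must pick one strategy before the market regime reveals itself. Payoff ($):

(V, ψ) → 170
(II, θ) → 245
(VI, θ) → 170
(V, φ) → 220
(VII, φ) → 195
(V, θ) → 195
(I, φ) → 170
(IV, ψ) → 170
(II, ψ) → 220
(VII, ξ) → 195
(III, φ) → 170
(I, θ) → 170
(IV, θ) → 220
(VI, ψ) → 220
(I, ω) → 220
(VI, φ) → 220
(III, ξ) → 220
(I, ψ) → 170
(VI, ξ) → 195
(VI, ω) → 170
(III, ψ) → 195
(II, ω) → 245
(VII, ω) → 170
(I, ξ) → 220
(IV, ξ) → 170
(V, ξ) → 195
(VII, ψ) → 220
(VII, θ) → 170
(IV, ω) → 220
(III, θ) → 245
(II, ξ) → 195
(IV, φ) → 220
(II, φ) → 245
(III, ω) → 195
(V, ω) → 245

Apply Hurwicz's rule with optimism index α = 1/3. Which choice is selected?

II

I: 1/3·220 + 2/3·170 = 560/3
II: 1/3·245 + 2/3·195 = 635/3
III: 1/3·245 + 2/3·170 = 195
IV: 1/3·220 + 2/3·170 = 560/3
V: 1/3·245 + 2/3·170 = 195
VI: 1/3·220 + 2/3·170 = 560/3
VII: 1/3·220 + 2/3·170 = 560/3
Highest Hurwicz score = 635/3 → II.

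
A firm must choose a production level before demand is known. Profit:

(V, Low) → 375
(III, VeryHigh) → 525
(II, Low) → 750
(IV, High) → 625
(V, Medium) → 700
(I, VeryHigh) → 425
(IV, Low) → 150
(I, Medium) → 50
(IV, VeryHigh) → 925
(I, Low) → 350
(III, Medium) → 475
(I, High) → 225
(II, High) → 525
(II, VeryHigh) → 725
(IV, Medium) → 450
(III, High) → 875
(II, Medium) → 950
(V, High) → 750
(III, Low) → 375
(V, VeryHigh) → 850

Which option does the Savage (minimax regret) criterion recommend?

Column bests: Low=750, Medium=950, High=875, VeryHigh=925.
I regrets: 400, 900, 650, 500 → max 900
II regrets: 0, 0, 350, 200 → max 350
III regrets: 375, 475, 0, 400 → max 475
IV regrets: 600, 500, 250, 0 → max 600
V regrets: 375, 250, 125, 75 → max 375
Smallest max regret = 350 → II.

II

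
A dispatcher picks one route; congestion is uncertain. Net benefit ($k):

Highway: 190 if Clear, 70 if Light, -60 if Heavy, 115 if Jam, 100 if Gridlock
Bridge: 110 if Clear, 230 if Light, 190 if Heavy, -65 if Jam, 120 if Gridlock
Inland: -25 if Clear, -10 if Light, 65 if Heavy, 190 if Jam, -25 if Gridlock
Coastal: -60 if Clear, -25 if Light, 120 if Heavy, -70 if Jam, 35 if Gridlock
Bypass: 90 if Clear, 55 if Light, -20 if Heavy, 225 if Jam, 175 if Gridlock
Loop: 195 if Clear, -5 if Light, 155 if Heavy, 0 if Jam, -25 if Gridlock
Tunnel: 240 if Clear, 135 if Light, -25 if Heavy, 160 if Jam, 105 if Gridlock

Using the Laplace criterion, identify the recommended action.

Row averages: Highway=83, Bridge=117, Inland=39, Coastal=0, Bypass=105, Loop=64, Tunnel=123
Highest average = 123 → Tunnel.

Tunnel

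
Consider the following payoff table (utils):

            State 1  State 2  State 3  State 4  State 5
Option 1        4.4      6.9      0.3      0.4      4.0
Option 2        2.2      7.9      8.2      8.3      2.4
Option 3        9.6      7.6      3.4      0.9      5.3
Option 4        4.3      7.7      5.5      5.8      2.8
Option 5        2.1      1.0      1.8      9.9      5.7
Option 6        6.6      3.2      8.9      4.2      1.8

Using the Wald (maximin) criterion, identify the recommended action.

Row minima: Option 1=0.3, Option 2=2.2, Option 3=0.9, Option 4=2.8, Option 5=1.0, Option 6=1.8
Best worst-case = 2.8 → Option 4.

Option 4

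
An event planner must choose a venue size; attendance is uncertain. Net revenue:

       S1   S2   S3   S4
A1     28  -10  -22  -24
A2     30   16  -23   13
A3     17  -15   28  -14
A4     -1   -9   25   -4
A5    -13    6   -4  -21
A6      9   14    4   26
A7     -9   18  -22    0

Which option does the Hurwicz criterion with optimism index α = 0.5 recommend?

A1: 0.5·28 + 0.5·(-24) = 2
A2: 0.5·30 + 0.5·(-23) = 3.5
A3: 0.5·28 + 0.5·(-15) = 6.5
A4: 0.5·25 + 0.5·(-9) = 8
A5: 0.5·6 + 0.5·(-21) = -7.5
A6: 0.5·26 + 0.5·4 = 15
A7: 0.5·18 + 0.5·(-22) = -2
Highest Hurwicz score = 15 → A6.

A6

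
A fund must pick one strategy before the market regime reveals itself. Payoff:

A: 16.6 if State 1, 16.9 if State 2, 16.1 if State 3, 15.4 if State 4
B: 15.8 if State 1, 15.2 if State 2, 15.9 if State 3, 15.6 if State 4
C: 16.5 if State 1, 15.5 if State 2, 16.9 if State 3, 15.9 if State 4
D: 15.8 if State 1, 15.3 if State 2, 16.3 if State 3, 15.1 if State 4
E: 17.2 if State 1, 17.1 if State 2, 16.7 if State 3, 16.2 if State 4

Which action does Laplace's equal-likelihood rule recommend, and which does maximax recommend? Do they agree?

Row averages: A=16.25, B=15.625, C=16.2, D=15.625, E=16.8
Highest average = 16.8 → E.
Row maxima: A=16.9, B=15.9, C=16.9, D=16.3, E=17.2
Best best-case = 17.2 → E.

laplace → E; maximax → E (agree)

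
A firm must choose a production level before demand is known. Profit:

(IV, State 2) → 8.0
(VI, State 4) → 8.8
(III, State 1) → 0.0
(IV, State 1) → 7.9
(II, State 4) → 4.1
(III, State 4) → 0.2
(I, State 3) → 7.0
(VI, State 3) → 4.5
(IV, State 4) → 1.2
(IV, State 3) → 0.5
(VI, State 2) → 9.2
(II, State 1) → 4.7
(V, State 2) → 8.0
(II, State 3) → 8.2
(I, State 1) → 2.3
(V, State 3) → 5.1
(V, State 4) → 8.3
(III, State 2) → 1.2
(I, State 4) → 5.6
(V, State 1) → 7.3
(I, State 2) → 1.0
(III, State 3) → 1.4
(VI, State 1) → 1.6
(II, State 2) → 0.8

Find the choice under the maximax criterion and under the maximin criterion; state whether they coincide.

maximax → VI; maximin → V (disagree)

Row maxima: I=7.0, II=8.2, III=1.4, IV=8.0, V=8.3, VI=9.2
Best best-case = 9.2 → VI.
Row minima: I=1.0, II=0.8, III=0.0, IV=0.5, V=5.1, VI=1.6
Best worst-case = 5.1 → V.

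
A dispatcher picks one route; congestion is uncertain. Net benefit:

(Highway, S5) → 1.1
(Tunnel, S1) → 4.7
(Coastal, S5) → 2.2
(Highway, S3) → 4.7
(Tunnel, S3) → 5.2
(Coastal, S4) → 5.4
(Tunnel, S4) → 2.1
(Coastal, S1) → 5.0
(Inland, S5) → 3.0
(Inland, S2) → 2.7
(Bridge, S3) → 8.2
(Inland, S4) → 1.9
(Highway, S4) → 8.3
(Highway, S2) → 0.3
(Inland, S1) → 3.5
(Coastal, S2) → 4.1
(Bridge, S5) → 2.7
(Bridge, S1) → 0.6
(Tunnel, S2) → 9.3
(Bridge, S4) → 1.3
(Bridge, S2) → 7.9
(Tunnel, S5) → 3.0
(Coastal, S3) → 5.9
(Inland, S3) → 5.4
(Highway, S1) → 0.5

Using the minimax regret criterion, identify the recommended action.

Column bests: S1=5.0, S2=9.3, S3=8.2, S4=8.3, S5=3.0.
Tunnel regrets: 0.3, 0.0, 3.0, 6.2, 0.0 → max 6.2
Coastal regrets: 0.0, 5.2, 2.3, 2.9, 0.8 → max 5.2
Inland regrets: 1.5, 6.6, 2.8, 6.4, 0.0 → max 6.6
Highway regrets: 4.5, 9.0, 3.5, 0.0, 1.9 → max 9.0
Bridge regrets: 4.4, 1.4, 0.0, 7.0, 0.3 → max 7.0
Smallest max regret = 5.2 → Coastal.

Coastal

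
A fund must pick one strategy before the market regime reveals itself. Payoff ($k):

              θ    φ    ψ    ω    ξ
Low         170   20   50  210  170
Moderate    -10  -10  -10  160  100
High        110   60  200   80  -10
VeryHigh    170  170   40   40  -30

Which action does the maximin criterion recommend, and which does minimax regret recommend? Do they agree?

maximin → Low; minimax regret → Low (agree)

Row minima: Low=20, Moderate=-10, High=-10, VeryHigh=-30
Best worst-case = 20 → Low.
Column bests: θ=170, φ=170, ψ=200, ω=210, ξ=170.
Low regrets: 0, 150, 150, 0, 0 → max 150
Moderate regrets: 180, 180, 210, 50, 70 → max 210
High regrets: 60, 110, 0, 130, 180 → max 180
VeryHigh regrets: 0, 0, 160, 170, 200 → max 200
Smallest max regret = 150 → Low.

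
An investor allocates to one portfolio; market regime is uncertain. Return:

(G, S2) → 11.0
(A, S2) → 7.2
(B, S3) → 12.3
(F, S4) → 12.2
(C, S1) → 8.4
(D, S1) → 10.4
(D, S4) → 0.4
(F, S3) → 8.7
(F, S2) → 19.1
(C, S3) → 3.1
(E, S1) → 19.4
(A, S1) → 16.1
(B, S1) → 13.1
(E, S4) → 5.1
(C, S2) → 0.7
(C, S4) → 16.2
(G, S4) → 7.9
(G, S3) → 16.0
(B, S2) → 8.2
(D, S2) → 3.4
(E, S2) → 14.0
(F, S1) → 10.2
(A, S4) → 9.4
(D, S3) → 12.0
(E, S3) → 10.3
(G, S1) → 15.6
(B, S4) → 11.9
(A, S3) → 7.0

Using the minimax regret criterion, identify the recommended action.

Column bests: S1=19.4, S2=19.1, S3=16.0, S4=16.2.
A regrets: 3.3, 11.9, 9.0, 6.8 → max 11.9
B regrets: 6.3, 10.9, 3.7, 4.3 → max 10.9
C regrets: 11.0, 18.4, 12.9, 0.0 → max 18.4
D regrets: 9.0, 15.7, 4.0, 15.8 → max 15.8
E regrets: 0.0, 5.1, 5.7, 11.1 → max 11.1
F regrets: 9.2, 0.0, 7.3, 4.0 → max 9.2
G regrets: 3.8, 8.1, 0.0, 8.3 → max 8.3
Smallest max regret = 8.3 → G.

G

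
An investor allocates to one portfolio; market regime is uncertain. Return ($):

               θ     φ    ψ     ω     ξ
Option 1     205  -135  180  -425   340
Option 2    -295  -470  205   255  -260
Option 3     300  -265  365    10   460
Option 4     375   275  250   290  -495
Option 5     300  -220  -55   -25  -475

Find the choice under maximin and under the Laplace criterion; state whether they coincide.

maximin → Option 3; laplace → Option 3 (agree)

Row minima: Option 1=-425, Option 2=-470, Option 3=-265, Option 4=-495, Option 5=-475
Best worst-case = -265 → Option 3.
Row averages: Option 1=33, Option 2=-113, Option 3=174, Option 4=139, Option 5=-95
Highest average = 174 → Option 3.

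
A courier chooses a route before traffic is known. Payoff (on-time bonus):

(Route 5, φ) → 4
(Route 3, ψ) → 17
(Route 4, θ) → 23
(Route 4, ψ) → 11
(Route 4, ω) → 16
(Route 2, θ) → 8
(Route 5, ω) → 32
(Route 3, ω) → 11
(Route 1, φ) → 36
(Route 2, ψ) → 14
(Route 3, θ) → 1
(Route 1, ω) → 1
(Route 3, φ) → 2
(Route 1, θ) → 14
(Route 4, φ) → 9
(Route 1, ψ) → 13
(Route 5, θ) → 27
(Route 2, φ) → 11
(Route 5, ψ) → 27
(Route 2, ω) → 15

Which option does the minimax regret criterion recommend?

Route 2

Column bests: θ=27, φ=36, ψ=27, ω=32.
Route 1 regrets: 13, 0, 14, 31 → max 31
Route 2 regrets: 19, 25, 13, 17 → max 25
Route 3 regrets: 26, 34, 10, 21 → max 34
Route 4 regrets: 4, 27, 16, 16 → max 27
Route 5 regrets: 0, 32, 0, 0 → max 32
Smallest max regret = 25 → Route 2.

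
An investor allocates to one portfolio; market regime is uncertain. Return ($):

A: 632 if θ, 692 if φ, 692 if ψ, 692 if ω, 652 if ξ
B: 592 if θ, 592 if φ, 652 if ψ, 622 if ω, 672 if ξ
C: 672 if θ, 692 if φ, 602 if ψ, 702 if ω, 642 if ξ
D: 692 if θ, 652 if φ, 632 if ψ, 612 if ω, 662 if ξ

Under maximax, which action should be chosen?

C

Row maxima: A=692, B=672, C=702, D=692
Best best-case = 702 → C.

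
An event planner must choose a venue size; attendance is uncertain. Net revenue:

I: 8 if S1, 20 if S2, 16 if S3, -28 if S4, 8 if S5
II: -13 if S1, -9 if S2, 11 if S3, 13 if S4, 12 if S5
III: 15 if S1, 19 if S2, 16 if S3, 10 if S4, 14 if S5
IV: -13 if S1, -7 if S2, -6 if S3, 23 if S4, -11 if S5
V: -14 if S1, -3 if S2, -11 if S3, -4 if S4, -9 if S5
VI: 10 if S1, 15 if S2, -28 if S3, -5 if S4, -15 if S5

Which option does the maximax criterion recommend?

Row maxima: I=20, II=13, III=19, IV=23, V=-3, VI=15
Best best-case = 23 → IV.

IV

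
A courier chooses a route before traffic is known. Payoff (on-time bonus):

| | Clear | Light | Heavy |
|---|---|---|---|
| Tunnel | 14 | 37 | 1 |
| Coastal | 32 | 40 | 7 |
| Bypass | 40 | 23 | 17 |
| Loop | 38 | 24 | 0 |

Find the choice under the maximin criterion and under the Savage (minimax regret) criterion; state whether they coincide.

Row minima: Tunnel=1, Coastal=7, Bypass=17, Loop=0
Best worst-case = 17 → Bypass.
Column bests: Clear=40, Light=40, Heavy=17.
Tunnel regrets: 26, 3, 16 → max 26
Coastal regrets: 8, 0, 10 → max 10
Bypass regrets: 0, 17, 0 → max 17
Loop regrets: 2, 16, 17 → max 17
Smallest max regret = 10 → Coastal.

maximin → Bypass; minimax regret → Coastal (disagree)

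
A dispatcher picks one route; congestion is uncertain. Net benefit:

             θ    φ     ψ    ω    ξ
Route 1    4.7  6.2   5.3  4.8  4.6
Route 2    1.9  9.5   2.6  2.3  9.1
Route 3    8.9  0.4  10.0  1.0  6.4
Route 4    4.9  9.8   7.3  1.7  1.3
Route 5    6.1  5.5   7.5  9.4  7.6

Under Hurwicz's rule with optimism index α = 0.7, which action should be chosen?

Route 5

Route 1: 0.7·6.2 + 0.3·4.6 = 5.72
Route 2: 0.7·9.5 + 0.3·1.9 = 7.22
Route 3: 0.7·10.0 + 0.3·0.4 = 7.12
Route 4: 0.7·9.8 + 0.3·1.3 = 7.25
Route 5: 0.7·9.4 + 0.3·5.5 = 8.23
Highest Hurwicz score = 8.23 → Route 5.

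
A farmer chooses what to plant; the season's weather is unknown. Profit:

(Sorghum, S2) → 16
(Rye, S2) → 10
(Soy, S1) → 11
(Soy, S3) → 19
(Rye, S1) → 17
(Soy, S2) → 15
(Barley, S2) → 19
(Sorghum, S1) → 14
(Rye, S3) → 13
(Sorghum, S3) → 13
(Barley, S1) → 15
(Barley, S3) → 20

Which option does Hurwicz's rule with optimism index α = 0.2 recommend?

Soy: 0.2·19 + 0.8·11 = 12.6
Rye: 0.2·17 + 0.8·10 = 11.4
Sorghum: 0.2·16 + 0.8·13 = 13.6
Barley: 0.2·20 + 0.8·15 = 16
Highest Hurwicz score = 16 → Barley.

Barley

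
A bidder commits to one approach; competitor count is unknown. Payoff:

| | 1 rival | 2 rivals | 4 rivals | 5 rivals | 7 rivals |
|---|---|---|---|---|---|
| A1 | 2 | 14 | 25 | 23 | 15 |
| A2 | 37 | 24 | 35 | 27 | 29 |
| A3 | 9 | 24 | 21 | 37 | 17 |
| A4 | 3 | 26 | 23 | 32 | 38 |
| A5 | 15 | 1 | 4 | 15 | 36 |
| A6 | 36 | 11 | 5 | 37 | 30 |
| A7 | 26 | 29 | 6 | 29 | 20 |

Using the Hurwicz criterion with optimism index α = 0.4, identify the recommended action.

A2

A1: 0.4·25 + 0.6·2 = 11.2
A2: 0.4·37 + 0.6·24 = 29.2
A3: 0.4·37 + 0.6·9 = 20.2
A4: 0.4·38 + 0.6·3 = 17
A5: 0.4·36 + 0.6·1 = 15
A6: 0.4·37 + 0.6·5 = 17.8
A7: 0.4·29 + 0.6·6 = 15.2
Highest Hurwicz score = 29.2 → A2.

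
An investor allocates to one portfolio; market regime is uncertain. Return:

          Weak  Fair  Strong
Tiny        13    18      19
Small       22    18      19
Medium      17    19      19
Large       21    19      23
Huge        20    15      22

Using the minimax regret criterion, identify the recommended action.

Large

Column bests: Weak=22, Fair=19, Strong=23.
Tiny regrets: 9, 1, 4 → max 9
Small regrets: 0, 1, 4 → max 4
Medium regrets: 5, 0, 4 → max 5
Large regrets: 1, 0, 0 → max 1
Huge regrets: 2, 4, 1 → max 4
Smallest max regret = 1 → Large.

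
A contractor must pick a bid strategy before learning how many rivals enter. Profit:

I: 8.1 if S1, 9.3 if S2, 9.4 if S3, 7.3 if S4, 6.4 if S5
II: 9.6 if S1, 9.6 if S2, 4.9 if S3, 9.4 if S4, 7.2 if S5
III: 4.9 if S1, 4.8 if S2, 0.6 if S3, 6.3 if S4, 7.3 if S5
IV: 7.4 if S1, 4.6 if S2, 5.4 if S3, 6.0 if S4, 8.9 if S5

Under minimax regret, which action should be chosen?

I

Column bests: S1=9.6, S2=9.6, S3=9.4, S4=9.4, S5=8.9.
I regrets: 1.5, 0.3, 0.0, 2.1, 2.5 → max 2.5
II regrets: 0.0, 0.0, 4.5, 0.0, 1.7 → max 4.5
III regrets: 4.7, 4.8, 8.8, 3.1, 1.6 → max 8.8
IV regrets: 2.2, 5.0, 4.0, 3.4, 0.0 → max 5.0
Smallest max regret = 2.5 → I.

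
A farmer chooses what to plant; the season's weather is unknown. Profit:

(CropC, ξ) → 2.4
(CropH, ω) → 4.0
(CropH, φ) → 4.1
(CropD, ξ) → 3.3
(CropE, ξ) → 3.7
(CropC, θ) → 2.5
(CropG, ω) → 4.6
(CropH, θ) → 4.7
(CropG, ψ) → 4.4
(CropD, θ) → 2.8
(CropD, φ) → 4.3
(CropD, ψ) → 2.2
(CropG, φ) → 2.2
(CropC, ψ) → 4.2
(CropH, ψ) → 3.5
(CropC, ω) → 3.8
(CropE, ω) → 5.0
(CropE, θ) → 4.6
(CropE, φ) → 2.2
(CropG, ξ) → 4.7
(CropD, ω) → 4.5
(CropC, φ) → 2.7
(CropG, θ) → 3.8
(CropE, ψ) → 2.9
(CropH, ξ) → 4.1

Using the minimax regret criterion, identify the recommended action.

Column bests: θ=4.7, φ=4.3, ψ=4.4, ω=5.0, ξ=4.7.
CropC regrets: 2.2, 1.6, 0.2, 1.2, 2.3 → max 2.3
CropE regrets: 0.1, 2.1, 1.5, 0.0, 1.0 → max 2.1
CropH regrets: 0.0, 0.2, 0.9, 1.0, 0.6 → max 1.0
CropD regrets: 1.9, 0.0, 2.2, 0.5, 1.4 → max 2.2
CropG regrets: 0.9, 2.1, 0.0, 0.4, 0.0 → max 2.1
Smallest max regret = 1.0 → CropH.

CropH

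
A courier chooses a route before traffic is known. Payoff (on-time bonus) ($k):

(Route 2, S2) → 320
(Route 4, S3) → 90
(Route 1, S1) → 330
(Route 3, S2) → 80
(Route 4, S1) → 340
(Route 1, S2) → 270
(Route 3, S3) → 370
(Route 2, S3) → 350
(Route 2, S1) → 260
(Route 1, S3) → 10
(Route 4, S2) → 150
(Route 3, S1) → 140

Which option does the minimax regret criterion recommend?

Route 2

Column bests: S1=340, S2=320, S3=370.
Route 1 regrets: 10, 50, 360 → max 360
Route 2 regrets: 80, 0, 20 → max 80
Route 3 regrets: 200, 240, 0 → max 240
Route 4 regrets: 0, 170, 280 → max 280
Smallest max regret = 80 → Route 2.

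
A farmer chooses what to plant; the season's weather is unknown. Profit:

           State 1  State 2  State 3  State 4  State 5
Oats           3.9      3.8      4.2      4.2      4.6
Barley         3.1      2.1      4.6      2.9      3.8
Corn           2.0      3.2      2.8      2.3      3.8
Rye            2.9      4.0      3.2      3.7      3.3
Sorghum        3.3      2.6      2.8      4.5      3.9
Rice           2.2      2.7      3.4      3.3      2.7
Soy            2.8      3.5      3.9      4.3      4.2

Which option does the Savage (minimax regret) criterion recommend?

Oats

Column bests: State 1=3.9, State 2=4.0, State 3=4.6, State 4=4.5, State 5=4.6.
Oats regrets: 0.0, 0.2, 0.4, 0.3, 0.0 → max 0.4
Barley regrets: 0.8, 1.9, 0.0, 1.6, 0.8 → max 1.9
Corn regrets: 1.9, 0.8, 1.8, 2.2, 0.8 → max 2.2
Rye regrets: 1.0, 0.0, 1.4, 0.8, 1.3 → max 1.4
Sorghum regrets: 0.6, 1.4, 1.8, 0.0, 0.7 → max 1.8
Rice regrets: 1.7, 1.3, 1.2, 1.2, 1.9 → max 1.9
Soy regrets: 1.1, 0.5, 0.7, 0.2, 0.4 → max 1.1
Smallest max regret = 0.4 → Oats.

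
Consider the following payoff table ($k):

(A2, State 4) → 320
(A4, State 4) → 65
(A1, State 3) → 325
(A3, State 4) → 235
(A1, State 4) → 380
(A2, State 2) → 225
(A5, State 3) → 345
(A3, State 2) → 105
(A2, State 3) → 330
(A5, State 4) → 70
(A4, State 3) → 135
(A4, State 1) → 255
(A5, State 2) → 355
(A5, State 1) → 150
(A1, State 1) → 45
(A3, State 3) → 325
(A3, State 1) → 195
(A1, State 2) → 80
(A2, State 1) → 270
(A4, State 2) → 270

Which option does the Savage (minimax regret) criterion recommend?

Column bests: State 1=270, State 2=355, State 3=345, State 4=380.
A1 regrets: 225, 275, 20, 0 → max 275
A2 regrets: 0, 130, 15, 60 → max 130
A3 regrets: 75, 250, 20, 145 → max 250
A4 regrets: 15, 85, 210, 315 → max 315
A5 regrets: 120, 0, 0, 310 → max 310
Smallest max regret = 130 → A2.

A2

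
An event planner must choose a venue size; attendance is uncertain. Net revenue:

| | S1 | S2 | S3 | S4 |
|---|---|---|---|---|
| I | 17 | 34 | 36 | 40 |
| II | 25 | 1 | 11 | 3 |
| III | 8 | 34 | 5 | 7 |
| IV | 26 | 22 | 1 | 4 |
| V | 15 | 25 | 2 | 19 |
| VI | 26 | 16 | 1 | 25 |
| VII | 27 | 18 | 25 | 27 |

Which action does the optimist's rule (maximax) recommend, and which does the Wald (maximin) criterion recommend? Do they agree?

maximax → I; maximin → VII (disagree)

Row maxima: I=40, II=25, III=34, IV=26, V=25, VI=26, VII=27
Best best-case = 40 → I.
Row minima: I=17, II=1, III=5, IV=1, V=2, VI=1, VII=18
Best worst-case = 18 → VII.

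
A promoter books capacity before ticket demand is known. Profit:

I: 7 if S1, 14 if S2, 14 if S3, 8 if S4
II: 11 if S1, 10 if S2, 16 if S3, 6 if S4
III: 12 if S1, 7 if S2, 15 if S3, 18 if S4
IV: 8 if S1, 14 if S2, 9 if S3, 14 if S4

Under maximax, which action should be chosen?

Row maxima: I=14, II=16, III=18, IV=14
Best best-case = 18 → III.

III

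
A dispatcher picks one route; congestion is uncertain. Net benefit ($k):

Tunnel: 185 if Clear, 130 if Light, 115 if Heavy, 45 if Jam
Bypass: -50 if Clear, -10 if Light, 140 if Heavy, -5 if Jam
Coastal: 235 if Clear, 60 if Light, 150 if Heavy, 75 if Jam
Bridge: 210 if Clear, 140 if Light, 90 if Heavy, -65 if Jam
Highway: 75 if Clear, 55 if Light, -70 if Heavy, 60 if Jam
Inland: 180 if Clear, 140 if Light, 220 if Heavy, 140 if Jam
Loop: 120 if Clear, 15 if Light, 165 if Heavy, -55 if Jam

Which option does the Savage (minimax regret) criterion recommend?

Inland

Column bests: Clear=235, Light=140, Heavy=220, Jam=140.
Tunnel regrets: 50, 10, 105, 95 → max 105
Bypass regrets: 285, 150, 80, 145 → max 285
Coastal regrets: 0, 80, 70, 65 → max 80
Bridge regrets: 25, 0, 130, 205 → max 205
Highway regrets: 160, 85, 290, 80 → max 290
Inland regrets: 55, 0, 0, 0 → max 55
Loop regrets: 115, 125, 55, 195 → max 195
Smallest max regret = 55 → Inland.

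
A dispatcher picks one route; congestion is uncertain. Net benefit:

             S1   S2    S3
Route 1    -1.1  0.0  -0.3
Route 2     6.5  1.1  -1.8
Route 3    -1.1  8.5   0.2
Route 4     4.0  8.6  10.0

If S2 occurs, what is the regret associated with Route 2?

7.5

Best payoff under S2 is 8.6.
Regret = 8.6 − 1.1 = 7.5.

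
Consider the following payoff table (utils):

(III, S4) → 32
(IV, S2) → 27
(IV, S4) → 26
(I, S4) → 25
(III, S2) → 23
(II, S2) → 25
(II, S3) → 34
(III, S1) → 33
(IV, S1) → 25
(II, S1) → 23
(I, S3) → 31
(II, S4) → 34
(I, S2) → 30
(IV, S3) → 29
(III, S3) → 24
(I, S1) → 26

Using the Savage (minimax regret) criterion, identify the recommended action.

Column bests: S1=33, S2=30, S3=34, S4=34.
I regrets: 7, 0, 3, 9 → max 9
II regrets: 10, 5, 0, 0 → max 10
III regrets: 0, 7, 10, 2 → max 10
IV regrets: 8, 3, 5, 8 → max 8
Smallest max regret = 8 → IV.

IV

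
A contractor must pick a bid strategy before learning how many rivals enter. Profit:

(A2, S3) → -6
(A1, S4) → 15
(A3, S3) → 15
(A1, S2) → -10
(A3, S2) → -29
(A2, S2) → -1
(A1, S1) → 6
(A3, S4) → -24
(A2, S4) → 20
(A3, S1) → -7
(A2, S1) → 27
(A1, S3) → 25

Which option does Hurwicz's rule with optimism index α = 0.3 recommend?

A2

A1: 0.3·25 + 0.7·(-10) = 0.5
A2: 0.3·27 + 0.7·(-6) = 3.9
A3: 0.3·15 + 0.7·(-29) = -15.8
Highest Hurwicz score = 3.9 → A2.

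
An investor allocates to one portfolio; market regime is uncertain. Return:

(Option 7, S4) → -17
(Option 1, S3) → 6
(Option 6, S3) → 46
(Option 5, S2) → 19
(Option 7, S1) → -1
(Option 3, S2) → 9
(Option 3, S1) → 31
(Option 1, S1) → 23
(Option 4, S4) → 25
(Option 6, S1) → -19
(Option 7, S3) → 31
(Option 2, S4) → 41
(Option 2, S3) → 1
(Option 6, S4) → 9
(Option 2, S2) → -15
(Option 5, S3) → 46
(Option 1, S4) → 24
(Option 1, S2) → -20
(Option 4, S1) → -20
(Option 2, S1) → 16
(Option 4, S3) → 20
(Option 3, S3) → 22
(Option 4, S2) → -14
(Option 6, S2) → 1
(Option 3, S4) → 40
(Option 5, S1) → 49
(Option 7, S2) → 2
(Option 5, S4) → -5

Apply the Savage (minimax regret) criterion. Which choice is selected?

Column bests: S1=49, S2=19, S3=46, S4=41.
Option 1 regrets: 26, 39, 40, 17 → max 40
Option 2 regrets: 33, 34, 45, 0 → max 45
Option 3 regrets: 18, 10, 24, 1 → max 24
Option 4 regrets: 69, 33, 26, 16 → max 69
Option 5 regrets: 0, 0, 0, 46 → max 46
Option 6 regrets: 68, 18, 0, 32 → max 68
Option 7 regrets: 50, 17, 15, 58 → max 58
Smallest max regret = 24 → Option 3.

Option 3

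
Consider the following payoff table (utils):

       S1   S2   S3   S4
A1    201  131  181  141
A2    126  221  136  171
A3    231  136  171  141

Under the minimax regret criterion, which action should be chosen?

A3

Column bests: S1=231, S2=221, S3=181, S4=171.
A1 regrets: 30, 90, 0, 30 → max 90
A2 regrets: 105, 0, 45, 0 → max 105
A3 regrets: 0, 85, 10, 30 → max 85
Smallest max regret = 85 → A3.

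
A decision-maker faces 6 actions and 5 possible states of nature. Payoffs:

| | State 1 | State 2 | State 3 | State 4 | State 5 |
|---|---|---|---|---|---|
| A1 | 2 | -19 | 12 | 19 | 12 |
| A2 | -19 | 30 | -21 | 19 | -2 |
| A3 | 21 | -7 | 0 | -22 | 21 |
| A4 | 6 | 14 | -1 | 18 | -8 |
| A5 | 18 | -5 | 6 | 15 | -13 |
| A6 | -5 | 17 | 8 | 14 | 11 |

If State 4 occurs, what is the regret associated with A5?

4

Best payoff under State 4 is 19.
Regret = 19 − 15 = 4.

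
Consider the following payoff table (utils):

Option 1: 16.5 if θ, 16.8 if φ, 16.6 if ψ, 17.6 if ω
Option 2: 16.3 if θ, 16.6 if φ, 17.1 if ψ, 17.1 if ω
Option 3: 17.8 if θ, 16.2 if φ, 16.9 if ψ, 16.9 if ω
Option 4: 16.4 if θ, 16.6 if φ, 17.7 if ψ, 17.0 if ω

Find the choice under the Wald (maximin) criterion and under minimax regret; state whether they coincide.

maximin → Option 1; minimax regret → Option 3 (disagree)

Row minima: Option 1=16.5, Option 2=16.3, Option 3=16.2, Option 4=16.4
Best worst-case = 16.5 → Option 1.
Column bests: θ=17.8, φ=16.8, ψ=17.7, ω=17.6.
Option 1 regrets: 1.3, 0.0, 1.1, 0.0 → max 1.3
Option 2 regrets: 1.5, 0.2, 0.6, 0.5 → max 1.5
Option 3 regrets: 0.0, 0.6, 0.8, 0.7 → max 0.8
Option 4 regrets: 1.4, 0.2, 0.0, 0.6 → max 1.4
Smallest max regret = 0.8 → Option 3.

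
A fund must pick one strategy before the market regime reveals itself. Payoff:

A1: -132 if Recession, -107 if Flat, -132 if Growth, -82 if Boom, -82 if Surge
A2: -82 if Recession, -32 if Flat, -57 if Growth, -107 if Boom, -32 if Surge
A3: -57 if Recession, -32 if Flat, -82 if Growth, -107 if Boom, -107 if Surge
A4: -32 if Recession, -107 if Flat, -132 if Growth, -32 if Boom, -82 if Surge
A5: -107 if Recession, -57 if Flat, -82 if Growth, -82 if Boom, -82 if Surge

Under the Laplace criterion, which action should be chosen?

A2

Row averages: A1=-107, A2=-62, A3=-77, A4=-77, A5=-82
Highest average = -62 → A2.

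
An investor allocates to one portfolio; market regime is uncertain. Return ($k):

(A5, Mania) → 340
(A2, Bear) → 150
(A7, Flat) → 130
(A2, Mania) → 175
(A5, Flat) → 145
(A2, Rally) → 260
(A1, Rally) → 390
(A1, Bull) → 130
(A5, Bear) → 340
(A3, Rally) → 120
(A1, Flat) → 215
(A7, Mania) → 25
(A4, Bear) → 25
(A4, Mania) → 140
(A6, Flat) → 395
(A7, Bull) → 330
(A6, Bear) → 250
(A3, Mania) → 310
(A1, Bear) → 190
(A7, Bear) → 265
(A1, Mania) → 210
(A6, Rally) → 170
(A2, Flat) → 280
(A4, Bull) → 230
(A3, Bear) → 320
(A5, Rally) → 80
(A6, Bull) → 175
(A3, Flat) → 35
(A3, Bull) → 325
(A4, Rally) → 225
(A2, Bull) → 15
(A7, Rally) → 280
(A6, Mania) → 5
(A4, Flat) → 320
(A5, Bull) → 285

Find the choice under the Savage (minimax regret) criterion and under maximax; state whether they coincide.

Column bests: Bear=340, Flat=395, Bull=330, Rally=390, Mania=340.
A1 regrets: 150, 180, 200, 0, 130 → max 200
A2 regrets: 190, 115, 315, 130, 165 → max 315
A3 regrets: 20, 360, 5, 270, 30 → max 360
A4 regrets: 315, 75, 100, 165, 200 → max 315
A5 regrets: 0, 250, 45, 310, 0 → max 310
A6 regrets: 90, 0, 155, 220, 335 → max 335
A7 regrets: 75, 265, 0, 110, 315 → max 315
Smallest max regret = 200 → A1.
Row maxima: A1=390, A2=280, A3=325, A4=320, A5=340, A6=395, A7=330
Best best-case = 395 → A6.

minimax regret → A1; maximax → A6 (disagree)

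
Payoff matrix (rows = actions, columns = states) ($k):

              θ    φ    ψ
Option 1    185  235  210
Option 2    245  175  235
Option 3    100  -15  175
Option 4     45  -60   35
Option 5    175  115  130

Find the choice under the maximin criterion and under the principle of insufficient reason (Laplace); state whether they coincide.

maximin → Option 1; laplace → Option 2 (disagree)

Row minima: Option 1=185, Option 2=175, Option 3=-15, Option 4=-60, Option 5=115
Best worst-case = 185 → Option 1.
Row averages: Option 1=210, Option 2=655/3, Option 3=260/3, Option 4=20/3, Option 5=140
Highest average = 655/3 → Option 2.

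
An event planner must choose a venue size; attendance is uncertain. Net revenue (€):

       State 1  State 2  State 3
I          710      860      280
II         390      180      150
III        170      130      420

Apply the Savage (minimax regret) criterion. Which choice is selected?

Column bests: State 1=710, State 2=860, State 3=420.
I regrets: 0, 0, 140 → max 140
II regrets: 320, 680, 270 → max 680
III regrets: 540, 730, 0 → max 730
Smallest max regret = 140 → I.

I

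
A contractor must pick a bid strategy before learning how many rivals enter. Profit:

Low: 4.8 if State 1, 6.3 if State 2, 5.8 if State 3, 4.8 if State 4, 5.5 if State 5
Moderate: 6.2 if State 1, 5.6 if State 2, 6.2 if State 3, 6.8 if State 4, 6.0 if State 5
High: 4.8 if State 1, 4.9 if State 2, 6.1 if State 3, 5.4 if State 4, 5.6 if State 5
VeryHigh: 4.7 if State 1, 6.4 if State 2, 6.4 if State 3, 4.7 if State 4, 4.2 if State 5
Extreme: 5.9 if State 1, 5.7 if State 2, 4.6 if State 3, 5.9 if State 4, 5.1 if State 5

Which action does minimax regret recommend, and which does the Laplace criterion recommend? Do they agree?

minimax regret → Moderate; laplace → Moderate (agree)

Column bests: State 1=6.2, State 2=6.4, State 3=6.4, State 4=6.8, State 5=6.0.
Low regrets: 1.4, 0.1, 0.6, 2.0, 0.5 → max 2.0
Moderate regrets: 0.0, 0.8, 0.2, 0.0, 0.0 → max 0.8
High regrets: 1.4, 1.5, 0.3, 1.4, 0.4 → max 1.5
VeryHigh regrets: 1.5, 0.0, 0.0, 2.1, 1.8 → max 2.1
Extreme regrets: 0.3, 0.7, 1.8, 0.9, 0.9 → max 1.8
Smallest max regret = 0.8 → Moderate.
Row averages: Low=5.44, Moderate=6.16, High=5.36, VeryHigh=5.28, Extreme=5.44
Highest average = 6.16 → Moderate.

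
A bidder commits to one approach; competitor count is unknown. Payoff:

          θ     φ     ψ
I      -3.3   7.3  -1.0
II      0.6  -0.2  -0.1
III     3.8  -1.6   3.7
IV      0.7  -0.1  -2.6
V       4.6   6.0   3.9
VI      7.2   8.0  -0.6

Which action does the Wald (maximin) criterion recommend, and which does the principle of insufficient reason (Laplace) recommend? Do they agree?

maximin → V; laplace → VI (disagree)

Row minima: I=-3.3, II=-0.2, III=-1.6, IV=-2.6, V=3.9, VI=-0.6
Best worst-case = 3.9 → V.
Row averages: I=1, II=0.1, III=59/30, IV=-2/3, V=29/6, VI=73/15
Highest average = 73/15 → VI.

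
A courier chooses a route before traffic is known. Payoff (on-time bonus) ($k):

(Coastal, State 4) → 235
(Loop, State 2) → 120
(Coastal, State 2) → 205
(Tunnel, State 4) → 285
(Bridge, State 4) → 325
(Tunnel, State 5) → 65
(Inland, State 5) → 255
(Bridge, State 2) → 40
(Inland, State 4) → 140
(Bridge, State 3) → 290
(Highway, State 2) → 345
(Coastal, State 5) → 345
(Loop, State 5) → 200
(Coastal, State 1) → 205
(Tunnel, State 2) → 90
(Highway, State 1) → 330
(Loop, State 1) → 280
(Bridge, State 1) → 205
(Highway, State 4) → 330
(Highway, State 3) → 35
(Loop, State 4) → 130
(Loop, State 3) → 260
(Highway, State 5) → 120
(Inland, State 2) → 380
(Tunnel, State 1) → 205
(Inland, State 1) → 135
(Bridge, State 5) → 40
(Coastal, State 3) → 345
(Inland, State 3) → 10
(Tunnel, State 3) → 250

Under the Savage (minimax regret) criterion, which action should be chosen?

Column bests: State 1=330, State 2=380, State 3=345, State 4=330, State 5=345.
Highway regrets: 0, 35, 310, 0, 225 → max 310
Tunnel regrets: 125, 290, 95, 45, 280 → max 290
Loop regrets: 50, 260, 85, 200, 145 → max 260
Inland regrets: 195, 0, 335, 190, 90 → max 335
Coastal regrets: 125, 175, 0, 95, 0 → max 175
Bridge regrets: 125, 340, 55, 5, 305 → max 340
Smallest max regret = 175 → Coastal.

Coastal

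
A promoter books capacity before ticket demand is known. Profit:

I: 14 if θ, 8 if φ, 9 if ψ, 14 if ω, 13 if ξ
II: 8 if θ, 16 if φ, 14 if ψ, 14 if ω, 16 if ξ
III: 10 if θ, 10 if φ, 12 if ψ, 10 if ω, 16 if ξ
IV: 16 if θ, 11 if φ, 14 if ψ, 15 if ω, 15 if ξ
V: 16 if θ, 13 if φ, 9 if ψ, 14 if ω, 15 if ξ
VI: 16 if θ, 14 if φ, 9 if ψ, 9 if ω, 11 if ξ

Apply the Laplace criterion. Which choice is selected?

IV

Row averages: I=11.6, II=13.6, III=11.6, IV=14.2, V=13.4, VI=11.8
Highest average = 14.2 → IV.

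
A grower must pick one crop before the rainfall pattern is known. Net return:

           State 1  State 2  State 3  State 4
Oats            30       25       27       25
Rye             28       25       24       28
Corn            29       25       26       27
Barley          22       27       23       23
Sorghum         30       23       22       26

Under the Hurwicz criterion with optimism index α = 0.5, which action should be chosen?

Oats: 0.5·30 + 0.5·25 = 27.5
Rye: 0.5·28 + 0.5·24 = 26
Corn: 0.5·29 + 0.5·25 = 27
Barley: 0.5·27 + 0.5·22 = 24.5
Sorghum: 0.5·30 + 0.5·22 = 26
Highest Hurwicz score = 27.5 → Oats.

Oats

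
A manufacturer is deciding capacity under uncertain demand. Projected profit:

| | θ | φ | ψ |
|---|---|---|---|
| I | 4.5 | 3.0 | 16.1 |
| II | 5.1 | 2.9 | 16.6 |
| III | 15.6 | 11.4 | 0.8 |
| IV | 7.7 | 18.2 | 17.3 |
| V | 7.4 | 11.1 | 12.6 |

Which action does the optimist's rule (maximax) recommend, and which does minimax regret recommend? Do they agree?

maximax → IV; minimax regret → IV (agree)

Row maxima: I=16.1, II=16.6, III=15.6, IV=18.2, V=12.6
Best best-case = 18.2 → IV.
Column bests: θ=15.6, φ=18.2, ψ=17.3.
I regrets: 11.1, 15.2, 1.2 → max 15.2
II regrets: 10.5, 15.3, 0.7 → max 15.3
III regrets: 0.0, 6.8, 16.5 → max 16.5
IV regrets: 7.9, 0.0, 0.0 → max 7.9
V regrets: 8.2, 7.1, 4.7 → max 8.2
Smallest max regret = 7.9 → IV.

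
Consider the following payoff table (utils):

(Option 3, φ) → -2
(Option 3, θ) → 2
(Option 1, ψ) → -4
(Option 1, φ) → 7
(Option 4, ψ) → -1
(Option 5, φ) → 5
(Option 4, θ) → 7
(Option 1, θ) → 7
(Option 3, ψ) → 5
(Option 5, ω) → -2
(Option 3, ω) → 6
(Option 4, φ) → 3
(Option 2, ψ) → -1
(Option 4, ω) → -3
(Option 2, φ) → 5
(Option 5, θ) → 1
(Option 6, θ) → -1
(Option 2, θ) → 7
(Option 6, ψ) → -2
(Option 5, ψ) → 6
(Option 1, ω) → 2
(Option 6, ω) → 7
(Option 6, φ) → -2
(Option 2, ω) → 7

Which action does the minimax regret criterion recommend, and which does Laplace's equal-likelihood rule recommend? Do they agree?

Column bests: θ=7, φ=7, ψ=6, ω=7.
Option 1 regrets: 0, 0, 10, 5 → max 10
Option 2 regrets: 0, 2, 7, 0 → max 7
Option 3 regrets: 5, 9, 1, 1 → max 9
Option 4 regrets: 0, 4, 7, 10 → max 10
Option 5 regrets: 6, 2, 0, 9 → max 9
Option 6 regrets: 8, 9, 8, 0 → max 9
Smallest max regret = 7 → Option 2.
Row averages: Option 1=3, Option 2=4.5, Option 3=2.75, Option 4=1.5, Option 5=2.5, Option 6=0.5
Highest average = 4.5 → Option 2.

minimax regret → Option 2; laplace → Option 2 (agree)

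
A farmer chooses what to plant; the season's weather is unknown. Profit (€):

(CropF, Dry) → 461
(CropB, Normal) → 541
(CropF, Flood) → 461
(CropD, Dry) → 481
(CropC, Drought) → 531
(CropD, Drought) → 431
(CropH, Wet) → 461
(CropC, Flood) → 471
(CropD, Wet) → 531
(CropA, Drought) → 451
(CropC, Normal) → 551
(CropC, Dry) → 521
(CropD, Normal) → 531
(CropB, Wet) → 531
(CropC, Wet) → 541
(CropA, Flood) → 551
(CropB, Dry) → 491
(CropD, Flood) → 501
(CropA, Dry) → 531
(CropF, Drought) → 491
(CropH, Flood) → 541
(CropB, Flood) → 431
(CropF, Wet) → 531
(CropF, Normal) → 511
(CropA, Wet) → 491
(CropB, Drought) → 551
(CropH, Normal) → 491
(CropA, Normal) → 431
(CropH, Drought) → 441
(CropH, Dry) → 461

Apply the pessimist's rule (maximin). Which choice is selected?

CropC

Row minima: CropB=431, CropF=461, CropA=431, CropD=431, CropH=441, CropC=471
Best worst-case = 471 → CropC.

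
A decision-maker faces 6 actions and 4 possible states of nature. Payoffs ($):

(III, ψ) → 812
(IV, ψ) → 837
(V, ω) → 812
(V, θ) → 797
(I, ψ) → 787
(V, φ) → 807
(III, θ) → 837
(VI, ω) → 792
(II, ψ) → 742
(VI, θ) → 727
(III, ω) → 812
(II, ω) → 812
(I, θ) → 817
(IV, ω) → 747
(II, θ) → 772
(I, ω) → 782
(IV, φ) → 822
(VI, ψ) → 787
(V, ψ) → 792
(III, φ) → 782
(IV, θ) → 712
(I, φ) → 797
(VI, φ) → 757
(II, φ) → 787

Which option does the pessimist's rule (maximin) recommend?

V

Row minima: I=782, II=742, III=782, IV=712, V=792, VI=727
Best worst-case = 792 → V.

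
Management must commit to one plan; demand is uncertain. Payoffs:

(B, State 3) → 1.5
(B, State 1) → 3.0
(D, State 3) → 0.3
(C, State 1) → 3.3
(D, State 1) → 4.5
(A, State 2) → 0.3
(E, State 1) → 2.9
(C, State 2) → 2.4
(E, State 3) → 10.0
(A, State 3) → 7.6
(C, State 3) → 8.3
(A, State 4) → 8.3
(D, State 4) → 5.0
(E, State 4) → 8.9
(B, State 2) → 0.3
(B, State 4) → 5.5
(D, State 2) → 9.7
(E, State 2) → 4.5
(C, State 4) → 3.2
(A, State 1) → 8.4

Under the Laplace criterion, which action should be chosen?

Row averages: A=6.15, B=2.575, C=4.3, D=4.875, E=6.575
Highest average = 6.575 → E.

E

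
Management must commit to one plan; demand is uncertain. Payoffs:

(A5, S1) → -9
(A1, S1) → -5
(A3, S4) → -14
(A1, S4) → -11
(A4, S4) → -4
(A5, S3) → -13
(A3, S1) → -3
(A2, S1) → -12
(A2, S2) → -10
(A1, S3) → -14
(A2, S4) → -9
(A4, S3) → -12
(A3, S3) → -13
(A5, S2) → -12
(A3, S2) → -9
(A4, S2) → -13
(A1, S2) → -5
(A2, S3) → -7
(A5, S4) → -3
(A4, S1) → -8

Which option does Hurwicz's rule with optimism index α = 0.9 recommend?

A1: 0.9·(-5) + 0.1·(-14) = -5.9
A2: 0.9·(-7) + 0.1·(-12) = -7.5
A3: 0.9·(-3) + 0.1·(-14) = -4.1
A4: 0.9·(-4) + 0.1·(-13) = -4.9
A5: 0.9·(-3) + 0.1·(-13) = -4
Highest Hurwicz score = -4 → A5.

A5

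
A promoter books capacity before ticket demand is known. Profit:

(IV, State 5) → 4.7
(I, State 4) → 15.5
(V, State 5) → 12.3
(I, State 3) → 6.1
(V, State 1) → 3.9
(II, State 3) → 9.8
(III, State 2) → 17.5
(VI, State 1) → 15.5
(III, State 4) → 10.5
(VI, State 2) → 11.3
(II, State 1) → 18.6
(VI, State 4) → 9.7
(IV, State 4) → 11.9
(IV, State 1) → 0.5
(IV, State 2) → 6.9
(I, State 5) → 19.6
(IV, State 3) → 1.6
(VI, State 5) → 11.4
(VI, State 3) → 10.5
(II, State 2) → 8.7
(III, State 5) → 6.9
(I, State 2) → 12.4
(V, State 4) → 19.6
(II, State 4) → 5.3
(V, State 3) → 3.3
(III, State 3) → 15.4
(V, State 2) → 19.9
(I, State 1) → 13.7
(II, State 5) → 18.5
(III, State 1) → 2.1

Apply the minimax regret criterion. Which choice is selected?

I

Column bests: State 1=18.6, State 2=19.9, State 3=15.4, State 4=19.6, State 5=19.6.
I regrets: 4.9, 7.5, 9.3, 4.1, 0.0 → max 9.3
II regrets: 0.0, 11.2, 5.6, 14.3, 1.1 → max 14.3
III regrets: 16.5, 2.4, 0.0, 9.1, 12.7 → max 16.5
IV regrets: 18.1, 13.0, 13.8, 7.7, 14.9 → max 18.1
V regrets: 14.7, 0.0, 12.1, 0.0, 7.3 → max 14.7
VI regrets: 3.1, 8.6, 4.9, 9.9, 8.2 → max 9.9
Smallest max regret = 9.3 → I.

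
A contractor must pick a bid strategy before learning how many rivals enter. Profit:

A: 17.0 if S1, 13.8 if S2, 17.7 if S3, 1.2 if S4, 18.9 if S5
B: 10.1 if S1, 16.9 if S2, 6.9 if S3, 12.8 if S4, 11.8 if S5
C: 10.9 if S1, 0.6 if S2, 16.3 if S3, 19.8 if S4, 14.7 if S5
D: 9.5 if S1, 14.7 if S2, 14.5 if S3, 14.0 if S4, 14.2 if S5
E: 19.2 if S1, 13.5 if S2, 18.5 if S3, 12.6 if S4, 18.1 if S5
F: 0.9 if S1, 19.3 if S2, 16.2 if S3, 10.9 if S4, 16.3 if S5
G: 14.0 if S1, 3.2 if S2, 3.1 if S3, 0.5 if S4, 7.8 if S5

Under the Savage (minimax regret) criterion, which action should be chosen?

Column bests: S1=19.2, S2=19.3, S3=18.5, S4=19.8, S5=18.9.
A regrets: 2.2, 5.5, 0.8, 18.6, 0.0 → max 18.6
B regrets: 9.1, 2.4, 11.6, 7.0, 7.1 → max 11.6
C regrets: 8.3, 18.7, 2.2, 0.0, 4.2 → max 18.7
D regrets: 9.7, 4.6, 4.0, 5.8, 4.7 → max 9.7
E regrets: 0.0, 5.8, 0.0, 7.2, 0.8 → max 7.2
F regrets: 18.3, 0.0, 2.3, 8.9, 2.6 → max 18.3
G regrets: 5.2, 16.1, 15.4, 19.3, 11.1 → max 19.3
Smallest max regret = 7.2 → E.

E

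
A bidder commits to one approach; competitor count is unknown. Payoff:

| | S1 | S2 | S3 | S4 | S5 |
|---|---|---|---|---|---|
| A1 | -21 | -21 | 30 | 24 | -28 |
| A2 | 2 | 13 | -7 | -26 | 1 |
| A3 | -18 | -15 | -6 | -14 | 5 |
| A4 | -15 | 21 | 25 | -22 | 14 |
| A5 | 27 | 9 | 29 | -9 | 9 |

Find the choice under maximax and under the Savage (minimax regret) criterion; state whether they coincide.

maximax → A1; minimax regret → A5 (disagree)

Row maxima: A1=30, A2=13, A3=5, A4=25, A5=29
Best best-case = 30 → A1.
Column bests: S1=27, S2=21, S3=30, S4=24, S5=14.
A1 regrets: 48, 42, 0, 0, 42 → max 48
A2 regrets: 25, 8, 37, 50, 13 → max 50
A3 regrets: 45, 36, 36, 38, 9 → max 45
A4 regrets: 42, 0, 5, 46, 0 → max 46
A5 regrets: 0, 12, 1, 33, 5 → max 33
Smallest max regret = 33 → A5.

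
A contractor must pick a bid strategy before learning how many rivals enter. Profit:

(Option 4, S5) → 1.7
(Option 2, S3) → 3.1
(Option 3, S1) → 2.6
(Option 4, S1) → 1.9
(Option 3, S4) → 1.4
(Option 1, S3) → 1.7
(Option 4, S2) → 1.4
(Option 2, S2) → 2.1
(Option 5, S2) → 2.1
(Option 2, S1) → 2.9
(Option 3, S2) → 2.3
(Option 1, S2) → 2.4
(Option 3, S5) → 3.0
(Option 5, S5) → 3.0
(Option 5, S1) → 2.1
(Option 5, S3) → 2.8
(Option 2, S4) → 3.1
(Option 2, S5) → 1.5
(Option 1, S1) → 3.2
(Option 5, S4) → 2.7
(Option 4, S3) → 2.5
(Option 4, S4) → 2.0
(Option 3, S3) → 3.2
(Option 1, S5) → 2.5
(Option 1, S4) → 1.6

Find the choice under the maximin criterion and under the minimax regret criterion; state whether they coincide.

maximin → Option 5; minimax regret → Option 5 (agree)

Row minima: Option 1=1.6, Option 2=1.5, Option 3=1.4, Option 4=1.4, Option 5=2.1
Best worst-case = 2.1 → Option 5.
Column bests: S1=3.2, S2=2.4, S3=3.2, S4=3.1, S5=3.0.
Option 1 regrets: 0.0, 0.0, 1.5, 1.5, 0.5 → max 1.5
Option 2 regrets: 0.3, 0.3, 0.1, 0.0, 1.5 → max 1.5
Option 3 regrets: 0.6, 0.1, 0.0, 1.7, 0.0 → max 1.7
Option 4 regrets: 1.3, 1.0, 0.7, 1.1, 1.3 → max 1.3
Option 5 regrets: 1.1, 0.3, 0.4, 0.4, 0.0 → max 1.1
Smallest max regret = 1.1 → Option 5.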